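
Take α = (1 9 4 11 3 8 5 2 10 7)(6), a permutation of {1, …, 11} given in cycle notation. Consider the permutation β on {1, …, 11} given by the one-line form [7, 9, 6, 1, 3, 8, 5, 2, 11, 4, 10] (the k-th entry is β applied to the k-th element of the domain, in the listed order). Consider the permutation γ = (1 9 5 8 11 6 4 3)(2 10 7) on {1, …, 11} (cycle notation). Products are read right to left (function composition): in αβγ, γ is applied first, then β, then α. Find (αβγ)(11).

Chase 11: γ(11) = 6; β(6) = 8; α(8) = 5. Hence (αβγ)(11) = 5.

5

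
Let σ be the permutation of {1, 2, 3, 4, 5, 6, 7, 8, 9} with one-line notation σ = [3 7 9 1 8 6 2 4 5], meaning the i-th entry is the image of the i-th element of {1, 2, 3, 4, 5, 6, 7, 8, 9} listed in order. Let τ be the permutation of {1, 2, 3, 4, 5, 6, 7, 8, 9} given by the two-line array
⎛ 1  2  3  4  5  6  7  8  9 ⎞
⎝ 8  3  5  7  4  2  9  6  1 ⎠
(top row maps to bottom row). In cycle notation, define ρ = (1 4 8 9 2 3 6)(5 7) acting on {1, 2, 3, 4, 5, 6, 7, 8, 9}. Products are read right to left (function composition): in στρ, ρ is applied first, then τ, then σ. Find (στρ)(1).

2

Chase 1: ρ(1) = 4; τ(4) = 7; σ(7) = 2. Hence (στρ)(1) = 2.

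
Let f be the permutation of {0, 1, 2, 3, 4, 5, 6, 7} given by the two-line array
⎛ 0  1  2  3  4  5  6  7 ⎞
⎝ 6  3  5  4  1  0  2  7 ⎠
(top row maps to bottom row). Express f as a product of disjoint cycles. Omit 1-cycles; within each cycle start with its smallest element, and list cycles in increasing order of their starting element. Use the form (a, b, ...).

Start at 0 and follow images: 0 → 6 → 2 → 5 → 0, giving the cycle (0, 6, 2, 5).
Continuing from each remaining unvisited element yields (0, 6, 2, 5)(1, 3, 4).

(0, 6, 2, 5)(1, 3, 4)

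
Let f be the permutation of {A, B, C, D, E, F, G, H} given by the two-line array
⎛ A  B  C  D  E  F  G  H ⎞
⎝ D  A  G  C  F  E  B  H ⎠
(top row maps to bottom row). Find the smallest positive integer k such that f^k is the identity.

Writing f as disjoint cycles, the cycle lengths are 5, 2, 1.
The order of f is the least common multiple of its cycle lengths: lcm(5, 2) = 10.

10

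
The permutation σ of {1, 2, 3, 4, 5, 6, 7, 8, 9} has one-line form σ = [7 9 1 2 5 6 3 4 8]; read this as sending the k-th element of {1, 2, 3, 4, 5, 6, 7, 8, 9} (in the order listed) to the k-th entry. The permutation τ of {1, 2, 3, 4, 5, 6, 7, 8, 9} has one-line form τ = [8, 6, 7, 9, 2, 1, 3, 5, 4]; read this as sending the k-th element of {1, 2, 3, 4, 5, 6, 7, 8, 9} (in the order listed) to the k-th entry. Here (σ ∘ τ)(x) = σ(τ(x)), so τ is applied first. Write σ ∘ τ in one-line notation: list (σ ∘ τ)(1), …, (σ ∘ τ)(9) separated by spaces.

4 6 3 8 9 7 1 5 2

Chase each element through τ then σ: 1 → 8 → 4; 2 → 6 → 6; 3 → 7 → 3; 4 → 9 → 8; 5 → 2 → 9; 6 → 1 → 7; 7 → 3 → 1; 8 → 5 → 5; 9 → 4 → 2.
So σ ∘ τ in one-line form is 4 6 3 8 9 7 1 5 2.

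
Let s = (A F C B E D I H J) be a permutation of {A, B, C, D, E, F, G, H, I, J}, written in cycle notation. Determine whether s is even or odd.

The cycle lengths are 9, 1.
A cycle of length ℓ contributes ℓ−1 transpositions, so s is a product of 8 transpositions — even.

even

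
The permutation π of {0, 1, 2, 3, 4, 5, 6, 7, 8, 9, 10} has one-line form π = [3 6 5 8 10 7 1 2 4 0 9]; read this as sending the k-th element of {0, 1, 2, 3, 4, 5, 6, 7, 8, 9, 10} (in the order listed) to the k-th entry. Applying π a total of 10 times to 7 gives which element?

2

Tracing 7 → 2 → … returns to 7 after 3 steps, so 7 lies in a 3-cycle (2 5 7).
On a 3-cycle, π^3 is the identity, so π^10 = π^1 there (10 ≡ 1 mod 3).
Advancing 1 step from 7: 7 → 2.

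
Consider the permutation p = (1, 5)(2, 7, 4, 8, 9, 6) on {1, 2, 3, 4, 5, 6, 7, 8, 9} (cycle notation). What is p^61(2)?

7

2 lies in the 6-cycle (2, 7, 4, 8, 9, 6).
Since the cycle has length 6, p^61 acts on it the same as p^1 (61 mod 6 = 1).
Advancing 1 step from 2: 2 → 7.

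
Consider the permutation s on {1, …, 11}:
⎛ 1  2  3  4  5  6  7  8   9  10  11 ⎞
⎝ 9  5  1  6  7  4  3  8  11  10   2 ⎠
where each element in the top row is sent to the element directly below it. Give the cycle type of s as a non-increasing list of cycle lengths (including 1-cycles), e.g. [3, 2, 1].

The disjoint cycles are (1 9 11 2 5 7 3)(4 6)(8)(10), with lengths 7, 2, 1, 1 in non-increasing order.

[7, 2, 1, 1]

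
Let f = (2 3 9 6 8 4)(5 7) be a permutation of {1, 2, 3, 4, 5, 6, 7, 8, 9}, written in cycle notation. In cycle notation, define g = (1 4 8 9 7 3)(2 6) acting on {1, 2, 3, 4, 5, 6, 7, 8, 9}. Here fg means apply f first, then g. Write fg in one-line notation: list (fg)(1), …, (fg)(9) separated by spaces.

(fg)(x) = g(f(x)). Computing each image: g(f(1)) = g(1) = 4, g(f(2)) = g(3) = 1, g(f(3)) = g(9) = 7, g(f(4)) = g(2) = 6, g(f(5)) = g(7) = 3, g(f(6)) = g(8) = 9, g(f(7)) = g(5) = 5, g(f(8)) = g(4) = 8, g(f(9)) = g(6) = 2.
Hence fg = [4 1 7 6 3 9 5 8 2].

4 1 7 6 3 9 5 8 2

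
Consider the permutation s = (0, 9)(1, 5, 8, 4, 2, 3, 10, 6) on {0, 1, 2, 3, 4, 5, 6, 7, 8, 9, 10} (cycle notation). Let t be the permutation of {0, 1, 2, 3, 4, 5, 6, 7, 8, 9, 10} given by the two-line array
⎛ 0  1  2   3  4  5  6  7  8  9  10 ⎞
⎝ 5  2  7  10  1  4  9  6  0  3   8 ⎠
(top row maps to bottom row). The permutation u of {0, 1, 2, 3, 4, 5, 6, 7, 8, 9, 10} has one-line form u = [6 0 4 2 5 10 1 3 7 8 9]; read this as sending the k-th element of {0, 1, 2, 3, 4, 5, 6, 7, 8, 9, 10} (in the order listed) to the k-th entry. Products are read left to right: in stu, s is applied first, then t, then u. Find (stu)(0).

2

Chase 0: s(0) = 9; t(9) = 3; u(3) = 2. Hence (stu)(0) = 2.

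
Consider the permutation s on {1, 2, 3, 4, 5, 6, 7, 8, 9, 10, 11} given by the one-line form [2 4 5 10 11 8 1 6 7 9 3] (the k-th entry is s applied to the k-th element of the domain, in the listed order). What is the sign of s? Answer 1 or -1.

In disjoint-cycle form the cycle lengths are 6, 3, 2.
A cycle of length ℓ contributes ℓ−1 transpositions, so s is a product of 5 + 2 + 1 = 8 transpositions — even.

1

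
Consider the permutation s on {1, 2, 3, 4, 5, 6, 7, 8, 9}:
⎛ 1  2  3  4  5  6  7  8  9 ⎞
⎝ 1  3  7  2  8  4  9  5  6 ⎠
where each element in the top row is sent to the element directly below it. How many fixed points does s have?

The fixed points (elements with s(x) = x) are {1}, so there is 1.

1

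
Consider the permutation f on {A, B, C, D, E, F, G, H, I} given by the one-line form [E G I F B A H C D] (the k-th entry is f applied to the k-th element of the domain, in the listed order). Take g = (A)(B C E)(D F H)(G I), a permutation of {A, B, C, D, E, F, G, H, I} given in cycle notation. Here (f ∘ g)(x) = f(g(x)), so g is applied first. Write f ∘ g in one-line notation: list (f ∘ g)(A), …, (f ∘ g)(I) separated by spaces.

E I B A G C D F H

For each element, apply g then f: A → A → E; B → C → I; C → E → B; D → F → A; E → B → G; F → H → C; G → I → D; H → D → F; I → G → H.
Collecting the images, f ∘ g = [E I B A G C D F H].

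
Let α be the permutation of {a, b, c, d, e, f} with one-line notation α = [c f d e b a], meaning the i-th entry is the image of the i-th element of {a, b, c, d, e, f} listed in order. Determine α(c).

c is element number 3 of the domain, and entry number 3 of the one-line form is d, so α(c) = d.

d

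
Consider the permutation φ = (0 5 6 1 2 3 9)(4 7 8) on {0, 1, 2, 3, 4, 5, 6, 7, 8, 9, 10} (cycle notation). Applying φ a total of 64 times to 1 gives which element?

1 lies in the 7-cycle (0 5 6 1 2 3 9).
On a 7-cycle, φ^7 is the identity, so φ^64 = φ^1 there (64 ≡ 1 mod 7).
Advancing 1 step from 1: 1 → 2.

2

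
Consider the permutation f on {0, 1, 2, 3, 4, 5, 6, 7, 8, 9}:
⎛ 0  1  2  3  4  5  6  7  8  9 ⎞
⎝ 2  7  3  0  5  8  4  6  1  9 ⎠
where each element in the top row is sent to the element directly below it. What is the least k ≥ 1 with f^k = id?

6

Writing f as disjoint cycles, the cycle lengths are 6, 3, 1.
The order of f is the least common multiple of its cycle lengths: lcm(6, 3) = 6.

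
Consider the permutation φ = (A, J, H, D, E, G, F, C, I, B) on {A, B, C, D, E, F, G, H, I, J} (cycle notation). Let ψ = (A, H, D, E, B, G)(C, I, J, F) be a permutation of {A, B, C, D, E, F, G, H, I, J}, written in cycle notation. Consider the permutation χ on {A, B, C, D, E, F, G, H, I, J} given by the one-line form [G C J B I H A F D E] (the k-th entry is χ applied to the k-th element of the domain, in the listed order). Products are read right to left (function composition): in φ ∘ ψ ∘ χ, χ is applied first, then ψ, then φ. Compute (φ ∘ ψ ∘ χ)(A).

J

Apply the permutations in order: χ(A) = G, then ψ(G) = A, then φ(A) = J. So (φ ∘ ψ ∘ χ)(A) = J.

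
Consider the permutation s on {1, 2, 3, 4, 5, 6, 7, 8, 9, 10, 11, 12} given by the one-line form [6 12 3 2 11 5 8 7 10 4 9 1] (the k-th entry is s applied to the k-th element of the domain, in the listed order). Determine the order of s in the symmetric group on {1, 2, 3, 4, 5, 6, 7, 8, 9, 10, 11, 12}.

The disjoint-cycle form of s has cycle lengths 9, 2, 1.
The order of s is the least common multiple of its cycle lengths: lcm(9, 2) = 18.

18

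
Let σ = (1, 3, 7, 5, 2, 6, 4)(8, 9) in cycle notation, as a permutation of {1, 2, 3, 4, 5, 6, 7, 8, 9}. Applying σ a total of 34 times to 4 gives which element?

4 lies in the 7-cycle (1, 3, 7, 5, 2, 6, 4).
On a 7-cycle, σ^7 is the identity, so σ^34 = σ^6 there (34 ≡ 6 mod 7).
Stepping 6 places around the cycle: 4 → 1 → 3 → 7 → 5 → 2 → 6.

6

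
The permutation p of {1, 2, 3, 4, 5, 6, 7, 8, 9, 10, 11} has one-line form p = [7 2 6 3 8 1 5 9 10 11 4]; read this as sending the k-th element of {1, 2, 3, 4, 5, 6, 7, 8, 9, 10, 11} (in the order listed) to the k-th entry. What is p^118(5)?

1

Tracing 5 → 8 → … returns to 5 after 10 steps, so 5 lies in a 10-cycle (1 7 5 8 9 10 11 4 3 6).
On a 10-cycle, p^10 is the identity, so p^118 = p^8 there (118 ≡ 8 mod 10).
Advancing 8 steps from 5: 5 → 8 → 9 → 10 → 11 → 4 → 3 → 6 → 1.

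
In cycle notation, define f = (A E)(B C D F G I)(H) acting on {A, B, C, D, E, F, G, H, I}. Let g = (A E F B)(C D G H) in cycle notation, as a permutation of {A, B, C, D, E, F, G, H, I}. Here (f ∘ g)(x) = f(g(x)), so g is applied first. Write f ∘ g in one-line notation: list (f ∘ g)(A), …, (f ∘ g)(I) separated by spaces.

A E F I G C H D B

Chase each element through g then f: A → E → A; B → A → E; C → D → F; D → G → I; E → F → G; F → B → C; G → H → H; H → C → D; I → I → B.
Collecting the images, f ∘ g = [A E F I G C H D B].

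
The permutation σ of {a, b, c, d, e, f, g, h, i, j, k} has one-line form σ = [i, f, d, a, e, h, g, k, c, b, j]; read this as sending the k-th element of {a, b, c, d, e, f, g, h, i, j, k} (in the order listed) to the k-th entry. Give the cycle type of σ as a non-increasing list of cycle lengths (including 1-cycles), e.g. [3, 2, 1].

[5, 4, 1, 1]

The disjoint cycles are (a i c d)(b f h k j)(e)(g), with lengths 5, 4, 1, 1 in non-increasing order.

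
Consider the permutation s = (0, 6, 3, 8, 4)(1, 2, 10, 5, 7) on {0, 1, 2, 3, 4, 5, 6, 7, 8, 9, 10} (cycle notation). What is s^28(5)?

5 lies in the 5-cycle (1, 2, 10, 5, 7).
Powers repeat with period 5 on this cycle, and 28 mod 5 = 3, so s^28(5) = s^3(5).
Stepping 3 places around the cycle: 5 → 7 → 1 → 2.

2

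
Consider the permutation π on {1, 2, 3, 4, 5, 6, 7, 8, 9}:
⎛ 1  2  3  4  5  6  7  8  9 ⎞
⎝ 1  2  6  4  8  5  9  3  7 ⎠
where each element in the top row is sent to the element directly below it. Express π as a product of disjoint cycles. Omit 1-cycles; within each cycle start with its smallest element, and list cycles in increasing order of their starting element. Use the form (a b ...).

Iterating π from 3 gives 3 → 6 → 5 → 8 → 3; that is the 4-cycle (3 6 5 8).
Continuing from each remaining unvisited element yields (3 6 5 8)(7 9).

(3 6 5 8)(7 9)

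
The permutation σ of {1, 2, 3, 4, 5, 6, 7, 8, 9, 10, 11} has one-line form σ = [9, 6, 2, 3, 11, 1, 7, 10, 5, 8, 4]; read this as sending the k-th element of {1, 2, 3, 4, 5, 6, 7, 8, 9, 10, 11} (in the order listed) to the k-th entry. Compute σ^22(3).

Tracing 3 → 2 → … returns to 3 after 8 steps, so 3 lies in an 8-cycle (1, 9, 5, 11, 4, 3, 2, 6).
Since the cycle has length 8, σ^22 acts on it the same as σ^6 (22 mod 8 = 6).
Advancing 6 steps from 3: 3 → 2 → 6 → 1 → 9 → 5 → 11.

11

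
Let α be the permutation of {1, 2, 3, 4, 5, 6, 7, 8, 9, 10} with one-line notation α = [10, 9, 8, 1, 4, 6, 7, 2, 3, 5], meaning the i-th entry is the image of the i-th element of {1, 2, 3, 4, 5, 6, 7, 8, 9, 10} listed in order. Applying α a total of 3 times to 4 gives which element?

5

Tracing 4 → 1 → … returns to 4 after 4 steps, so 4 lies in a 4-cycle (1 10 5 4).
Advancing 3 steps from 4: 4 → 1 → 10 → 5.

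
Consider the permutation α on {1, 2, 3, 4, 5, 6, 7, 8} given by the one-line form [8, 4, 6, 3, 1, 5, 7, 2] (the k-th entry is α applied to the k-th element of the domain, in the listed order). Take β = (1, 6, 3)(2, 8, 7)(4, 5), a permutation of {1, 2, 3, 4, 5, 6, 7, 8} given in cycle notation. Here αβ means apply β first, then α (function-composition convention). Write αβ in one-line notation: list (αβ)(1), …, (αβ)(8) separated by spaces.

For each element, apply β then α: 1 → 6 → 5; 2 → 8 → 2; 3 → 1 → 8; 4 → 5 → 1; 5 → 4 → 3; 6 → 3 → 6; 7 → 2 → 4; 8 → 7 → 7.
So αβ in one-line form is 5 2 8 1 3 6 4 7.

5 2 8 1 3 6 4 7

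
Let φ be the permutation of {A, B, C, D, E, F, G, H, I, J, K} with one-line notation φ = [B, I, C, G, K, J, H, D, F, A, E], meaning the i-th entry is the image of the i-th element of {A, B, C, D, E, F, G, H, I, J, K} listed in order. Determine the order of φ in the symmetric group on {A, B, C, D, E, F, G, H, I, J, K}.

30

Decomposing into disjoint cycles gives cycle lengths 5, 3, 2, 1.
The order is lcm(5, 3, 2) = 30.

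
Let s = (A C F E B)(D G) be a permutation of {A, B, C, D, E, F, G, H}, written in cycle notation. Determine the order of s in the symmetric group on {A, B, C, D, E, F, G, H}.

The disjoint cycles have lengths 5, 2, 1.
The order is lcm(5, 2) = 10.

10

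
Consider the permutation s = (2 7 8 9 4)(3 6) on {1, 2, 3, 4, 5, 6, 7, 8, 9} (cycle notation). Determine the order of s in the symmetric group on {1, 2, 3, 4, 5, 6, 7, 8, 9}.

10

The disjoint cycles have lengths 5, 2, 1, 1.
The order of s is the least common multiple of its cycle lengths: lcm(5, 2) = 10.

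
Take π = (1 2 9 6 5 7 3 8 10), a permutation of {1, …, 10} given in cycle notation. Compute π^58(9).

9 lies in the 9-cycle (1 2 9 6 5 7 3 8 10).
On a 9-cycle, π^9 is the identity, so π^58 = π^4 there (58 ≡ 4 mod 9).
Stepping 4 places around the cycle: 9 → 6 → 5 → 7 → 3.

3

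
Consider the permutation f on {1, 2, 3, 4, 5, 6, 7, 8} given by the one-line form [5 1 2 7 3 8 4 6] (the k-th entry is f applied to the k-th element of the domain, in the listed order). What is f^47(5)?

1

Tracing 5 → 3 → … returns to 5 after 4 steps, so 5 lies in a 4-cycle (1 5 3 2).
On a 4-cycle, f^4 is the identity, so f^47 = f^3 there (47 ≡ 3 mod 4).
Stepping 3 places around the cycle: 5 → 3 → 2 → 1.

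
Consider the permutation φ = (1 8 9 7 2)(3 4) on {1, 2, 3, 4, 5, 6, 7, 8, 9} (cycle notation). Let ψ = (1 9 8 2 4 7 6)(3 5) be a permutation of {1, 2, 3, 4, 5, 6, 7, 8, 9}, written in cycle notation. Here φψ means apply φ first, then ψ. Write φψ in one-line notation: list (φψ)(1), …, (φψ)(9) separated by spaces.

2 9 7 5 3 1 4 8 6

(φψ)(x) = ψ(φ(x)). Computing each image: ψ(φ(1)) = ψ(8) = 2, ψ(φ(2)) = ψ(1) = 9, ψ(φ(3)) = ψ(4) = 7, ψ(φ(4)) = ψ(3) = 5, ψ(φ(5)) = ψ(5) = 3, ψ(φ(6)) = ψ(6) = 1, ψ(φ(7)) = ψ(2) = 4, ψ(φ(8)) = ψ(9) = 8, ψ(φ(9)) = ψ(7) = 6.
Hence φψ = [2 9 7 5 3 1 4 8 6].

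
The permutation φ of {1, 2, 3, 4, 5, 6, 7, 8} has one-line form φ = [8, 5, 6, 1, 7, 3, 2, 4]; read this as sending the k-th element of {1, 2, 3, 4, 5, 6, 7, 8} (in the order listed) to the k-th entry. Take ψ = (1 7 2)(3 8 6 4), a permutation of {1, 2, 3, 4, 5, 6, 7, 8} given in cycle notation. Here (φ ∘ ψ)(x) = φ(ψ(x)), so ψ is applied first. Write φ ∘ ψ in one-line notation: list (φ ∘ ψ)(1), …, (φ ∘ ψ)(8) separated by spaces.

For each element, apply ψ then φ: 1 → 7 → 2; 2 → 1 → 8; 3 → 8 → 4; 4 → 3 → 6; 5 → 5 → 7; 6 → 4 → 1; 7 → 2 → 5; 8 → 6 → 3.
Collecting the images, φ ∘ ψ = [2 8 4 6 7 1 5 3].

2 8 4 6 7 1 5 3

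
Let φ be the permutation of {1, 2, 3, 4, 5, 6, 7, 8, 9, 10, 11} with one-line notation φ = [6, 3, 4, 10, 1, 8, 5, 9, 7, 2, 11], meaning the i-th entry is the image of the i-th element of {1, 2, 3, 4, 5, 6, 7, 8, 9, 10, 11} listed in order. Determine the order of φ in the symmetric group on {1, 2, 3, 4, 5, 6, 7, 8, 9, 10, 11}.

Decomposing into disjoint cycles gives cycle lengths 6, 4, 1.
The order is lcm(6, 4) = 12.

12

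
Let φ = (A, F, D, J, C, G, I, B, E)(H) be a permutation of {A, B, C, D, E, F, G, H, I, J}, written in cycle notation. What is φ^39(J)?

I

J lies in the 9-cycle (A, F, D, J, C, G, I, B, E).
On a 9-cycle, φ^9 is the identity, so φ^39 = φ^3 there (39 ≡ 3 mod 9).
Stepping 3 places around the cycle: J → C → G → I.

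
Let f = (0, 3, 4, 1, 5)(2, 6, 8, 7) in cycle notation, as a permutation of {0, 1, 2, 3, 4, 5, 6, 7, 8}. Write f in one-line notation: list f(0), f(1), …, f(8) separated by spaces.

3 5 6 4 1 0 8 2 7

Reading each image from the cycles: 0↦3, 1↦5, 2↦6, 3↦4, 4↦1, 5↦0, 6↦8, 7↦2, 8↦7.
So the one-line form is 3 5 6 4 1 0 8 2 7.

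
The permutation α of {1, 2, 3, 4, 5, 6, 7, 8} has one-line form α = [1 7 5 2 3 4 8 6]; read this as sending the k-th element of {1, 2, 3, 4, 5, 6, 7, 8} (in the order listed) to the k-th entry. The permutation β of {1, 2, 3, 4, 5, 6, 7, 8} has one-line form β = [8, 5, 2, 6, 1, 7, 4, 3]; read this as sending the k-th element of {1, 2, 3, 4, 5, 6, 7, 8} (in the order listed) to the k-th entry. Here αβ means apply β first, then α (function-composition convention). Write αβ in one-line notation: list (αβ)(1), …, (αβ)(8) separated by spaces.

6 3 7 4 1 8 2 5

(αβ)(x) = α(β(x)). Computing each image: α(β(1)) = α(8) = 6, α(β(2)) = α(5) = 3, α(β(3)) = α(2) = 7, α(β(4)) = α(6) = 4, α(β(5)) = α(1) = 1, α(β(6)) = α(7) = 8, α(β(7)) = α(4) = 2, α(β(8)) = α(3) = 5.
Hence αβ = [6 3 7 4 1 8 2 5].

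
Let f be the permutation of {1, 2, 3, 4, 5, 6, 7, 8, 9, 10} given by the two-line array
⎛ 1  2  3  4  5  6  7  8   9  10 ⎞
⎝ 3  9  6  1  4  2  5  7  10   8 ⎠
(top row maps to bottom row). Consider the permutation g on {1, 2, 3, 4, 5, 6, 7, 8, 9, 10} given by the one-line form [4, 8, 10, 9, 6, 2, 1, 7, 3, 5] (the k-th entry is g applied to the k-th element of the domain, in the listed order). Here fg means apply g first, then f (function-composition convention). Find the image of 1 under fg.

g(1) = 4, then f(4) = 1; composing gives (fg)(1) = 1.

1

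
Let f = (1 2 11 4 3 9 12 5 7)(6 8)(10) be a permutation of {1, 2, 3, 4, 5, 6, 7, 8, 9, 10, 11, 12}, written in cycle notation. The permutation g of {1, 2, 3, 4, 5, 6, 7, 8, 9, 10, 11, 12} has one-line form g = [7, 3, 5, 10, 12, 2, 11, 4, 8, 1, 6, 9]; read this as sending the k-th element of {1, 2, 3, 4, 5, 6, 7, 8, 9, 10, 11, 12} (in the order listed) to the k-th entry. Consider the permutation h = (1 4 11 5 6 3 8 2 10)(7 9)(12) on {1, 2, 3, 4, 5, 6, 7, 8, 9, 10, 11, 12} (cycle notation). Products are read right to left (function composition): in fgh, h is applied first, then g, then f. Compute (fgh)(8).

Chase 8: h(8) = 2; g(2) = 3; f(3) = 9. Hence (fgh)(8) = 9.

9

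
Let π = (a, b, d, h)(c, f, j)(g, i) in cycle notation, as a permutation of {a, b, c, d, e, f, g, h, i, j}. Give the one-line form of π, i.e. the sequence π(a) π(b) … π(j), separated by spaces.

b d f h e j i a g c

Image by image: a↦b, b↦d, c↦f, d↦h, e↦e, f↦j, g↦i, h↦a, i↦g, j↦c.
So the one-line form is b d f h e j i a g c.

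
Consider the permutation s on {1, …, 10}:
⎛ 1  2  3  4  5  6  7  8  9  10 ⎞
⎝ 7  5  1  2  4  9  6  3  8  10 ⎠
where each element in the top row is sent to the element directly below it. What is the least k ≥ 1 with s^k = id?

Decomposing into disjoint cycles gives cycle lengths 6, 3, 1.
The order is lcm(6, 3) = 6.

6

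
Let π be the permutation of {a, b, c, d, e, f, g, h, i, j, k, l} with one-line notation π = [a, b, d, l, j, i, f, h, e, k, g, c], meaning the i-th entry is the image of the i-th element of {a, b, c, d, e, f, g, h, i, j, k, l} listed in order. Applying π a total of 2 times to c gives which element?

l

Tracing c → d → … returns to c after 3 steps, so c lies in a 3-cycle (c d l).
Advancing 2 steps from c: c → d → l.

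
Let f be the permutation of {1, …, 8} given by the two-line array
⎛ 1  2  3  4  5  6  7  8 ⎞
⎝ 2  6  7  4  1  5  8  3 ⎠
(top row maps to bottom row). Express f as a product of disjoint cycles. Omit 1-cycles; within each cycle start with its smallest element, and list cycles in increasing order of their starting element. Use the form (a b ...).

(1 2 6 5)(3 7 8)

From 1: 1 → 2 → 6 → 5 → 1, closing the cycle (1 2 6 5).
Repeating from the next unused element and collecting all non-trivial cycles gives (1 2 6 5)(3 7 8).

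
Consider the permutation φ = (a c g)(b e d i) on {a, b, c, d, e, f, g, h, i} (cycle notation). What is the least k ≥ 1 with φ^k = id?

12

The cycle type of φ is (4, 3, 1, 1).
Since disjoint cycles commute, ord(φ) = lcm(4, 3) = 12.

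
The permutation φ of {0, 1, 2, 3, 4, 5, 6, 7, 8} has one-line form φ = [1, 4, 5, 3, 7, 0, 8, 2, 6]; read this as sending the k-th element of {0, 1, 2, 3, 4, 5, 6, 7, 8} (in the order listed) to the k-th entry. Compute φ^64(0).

2

Tracing 0 → 1 → … returns to 0 after 6 steps, so 0 lies in a 6-cycle (0, 1, 4, 7, 2, 5).
On a 6-cycle, φ^6 is the identity, so φ^64 = φ^4 there (64 ≡ 4 mod 6).
Stepping 4 places around the cycle: 0 → 1 → 4 → 7 → 2.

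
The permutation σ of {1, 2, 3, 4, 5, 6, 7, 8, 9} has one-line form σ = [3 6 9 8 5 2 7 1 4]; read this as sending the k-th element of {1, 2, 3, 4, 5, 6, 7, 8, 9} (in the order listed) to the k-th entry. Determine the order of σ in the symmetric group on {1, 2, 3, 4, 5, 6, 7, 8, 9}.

10

The disjoint-cycle form of σ has cycle lengths 5, 2, 1, 1.
The order of σ is the least common multiple of its cycle lengths: lcm(5, 2) = 10.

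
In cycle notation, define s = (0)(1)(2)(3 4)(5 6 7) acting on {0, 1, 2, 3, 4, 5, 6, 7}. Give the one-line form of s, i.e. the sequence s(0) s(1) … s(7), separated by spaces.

Reading each image from the cycles: 0→0, 1→1, 2→2, 3→4, 4→3, 5→6, 6→7, 7→5.
So the one-line form is 0 1 2 4 3 6 7 5.

0 1 2 4 3 6 7 5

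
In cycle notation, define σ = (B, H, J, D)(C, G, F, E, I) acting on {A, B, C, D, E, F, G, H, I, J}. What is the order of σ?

20

The disjoint cycles have lengths 5, 4, 1.
The order of σ is the least common multiple of its cycle lengths: lcm(5, 4) = 20.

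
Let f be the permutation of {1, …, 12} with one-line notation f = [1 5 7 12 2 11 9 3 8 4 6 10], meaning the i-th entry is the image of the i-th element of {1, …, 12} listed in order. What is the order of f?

12

Decomposing into disjoint cycles gives cycle lengths 4, 3, 2, 2, 1.
The order of f is the least common multiple of its cycle lengths: lcm(4, 3, 2, 2) = 12.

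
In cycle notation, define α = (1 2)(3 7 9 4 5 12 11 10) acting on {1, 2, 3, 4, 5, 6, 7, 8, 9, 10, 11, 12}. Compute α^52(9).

11

9 lies in the 8-cycle (3 7 9 4 5 12 11 10).
Since the cycle has length 8, α^52 acts on it the same as α^4 (52 mod 8 = 4).
Advancing 4 steps from 9: 9 → 4 → 5 → 12 → 11.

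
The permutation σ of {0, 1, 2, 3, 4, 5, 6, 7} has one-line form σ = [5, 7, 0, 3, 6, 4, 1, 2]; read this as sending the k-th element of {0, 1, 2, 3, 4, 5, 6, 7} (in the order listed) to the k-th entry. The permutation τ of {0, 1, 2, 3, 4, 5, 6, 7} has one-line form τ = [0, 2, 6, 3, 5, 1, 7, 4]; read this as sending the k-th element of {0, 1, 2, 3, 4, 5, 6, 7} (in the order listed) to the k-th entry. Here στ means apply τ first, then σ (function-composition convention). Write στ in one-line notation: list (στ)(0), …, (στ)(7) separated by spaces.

(στ)(x) = σ(τ(x)). Computing each image: σ(τ(0)) = σ(0) = 5, σ(τ(1)) = σ(2) = 0, σ(τ(2)) = σ(6) = 1, σ(τ(3)) = σ(3) = 3, σ(τ(4)) = σ(5) = 4, σ(τ(5)) = σ(1) = 7, σ(τ(6)) = σ(7) = 2, σ(τ(7)) = σ(4) = 6.
Hence στ = [5 0 1 3 4 7 2 6].

5 0 1 3 4 7 2 6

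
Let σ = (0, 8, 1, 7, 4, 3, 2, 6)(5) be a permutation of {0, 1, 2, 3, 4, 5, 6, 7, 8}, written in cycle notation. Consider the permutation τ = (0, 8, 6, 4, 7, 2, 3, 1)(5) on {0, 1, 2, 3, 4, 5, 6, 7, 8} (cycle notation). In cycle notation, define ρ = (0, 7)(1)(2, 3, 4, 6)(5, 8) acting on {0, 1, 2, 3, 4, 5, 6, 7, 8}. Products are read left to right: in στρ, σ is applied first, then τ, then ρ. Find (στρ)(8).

(στρ)(8) = ρ(τ(σ(8))). σ(8) = 1, then τ(1) = 0, then ρ(0) = 7, so the result is 7.

7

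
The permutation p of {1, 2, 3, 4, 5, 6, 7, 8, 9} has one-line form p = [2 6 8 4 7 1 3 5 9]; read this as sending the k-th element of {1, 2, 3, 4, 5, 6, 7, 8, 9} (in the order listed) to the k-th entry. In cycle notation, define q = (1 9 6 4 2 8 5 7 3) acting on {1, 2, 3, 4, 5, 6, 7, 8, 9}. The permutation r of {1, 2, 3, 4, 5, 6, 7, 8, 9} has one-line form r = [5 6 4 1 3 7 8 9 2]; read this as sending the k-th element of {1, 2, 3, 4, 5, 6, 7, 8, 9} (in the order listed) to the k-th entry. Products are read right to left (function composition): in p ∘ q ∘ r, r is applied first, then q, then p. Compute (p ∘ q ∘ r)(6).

Apply the permutations in order: r(6) = 7, then q(7) = 3, then p(3) = 8. So (p ∘ q ∘ r)(6) = 8.

8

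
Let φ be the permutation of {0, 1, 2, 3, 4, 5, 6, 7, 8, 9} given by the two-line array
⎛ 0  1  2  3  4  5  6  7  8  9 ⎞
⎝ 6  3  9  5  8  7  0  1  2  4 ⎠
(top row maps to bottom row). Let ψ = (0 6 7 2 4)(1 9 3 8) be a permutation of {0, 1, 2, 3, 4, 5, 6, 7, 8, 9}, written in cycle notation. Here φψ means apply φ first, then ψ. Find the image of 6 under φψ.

φ(6) = 0, then ψ(0) = 6; composing gives (φψ)(6) = 6.

6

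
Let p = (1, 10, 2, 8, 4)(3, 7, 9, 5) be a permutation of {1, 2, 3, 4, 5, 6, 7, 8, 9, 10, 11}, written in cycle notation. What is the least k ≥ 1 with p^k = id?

The disjoint cycles have lengths 5, 4, 1, 1.
The order is lcm(5, 4) = 20.

20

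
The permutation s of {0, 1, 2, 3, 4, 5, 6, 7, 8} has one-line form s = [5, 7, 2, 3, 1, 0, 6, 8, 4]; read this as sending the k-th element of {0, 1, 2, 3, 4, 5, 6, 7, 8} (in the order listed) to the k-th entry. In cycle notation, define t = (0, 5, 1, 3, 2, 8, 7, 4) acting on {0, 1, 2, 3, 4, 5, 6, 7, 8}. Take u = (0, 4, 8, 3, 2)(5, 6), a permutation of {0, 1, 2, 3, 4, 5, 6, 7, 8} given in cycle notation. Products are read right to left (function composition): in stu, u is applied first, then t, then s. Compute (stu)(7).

1

Chase 7: u(7) = 7; t(7) = 4; s(4) = 1. Hence (stu)(7) = 1.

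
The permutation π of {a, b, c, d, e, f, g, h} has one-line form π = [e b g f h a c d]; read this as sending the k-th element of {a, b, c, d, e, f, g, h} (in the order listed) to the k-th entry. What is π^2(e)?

d

Tracing e → h → … returns to e after 5 steps, so e lies in a 5-cycle (a, e, h, d, f).
Stepping 2 places around the cycle: e → h → d.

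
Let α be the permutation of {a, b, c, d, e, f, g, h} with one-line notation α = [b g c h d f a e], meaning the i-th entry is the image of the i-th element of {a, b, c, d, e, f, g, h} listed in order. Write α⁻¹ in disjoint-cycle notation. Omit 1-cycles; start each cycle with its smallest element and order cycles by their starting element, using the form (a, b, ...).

The cycle decomposition of α is (a, b, g)(d, h, e).
Reversing each cycle (and rotating so the smallest element leads) gives α⁻¹ = (a, g, b)(d, e, h).

(a, g, b)(d, e, h)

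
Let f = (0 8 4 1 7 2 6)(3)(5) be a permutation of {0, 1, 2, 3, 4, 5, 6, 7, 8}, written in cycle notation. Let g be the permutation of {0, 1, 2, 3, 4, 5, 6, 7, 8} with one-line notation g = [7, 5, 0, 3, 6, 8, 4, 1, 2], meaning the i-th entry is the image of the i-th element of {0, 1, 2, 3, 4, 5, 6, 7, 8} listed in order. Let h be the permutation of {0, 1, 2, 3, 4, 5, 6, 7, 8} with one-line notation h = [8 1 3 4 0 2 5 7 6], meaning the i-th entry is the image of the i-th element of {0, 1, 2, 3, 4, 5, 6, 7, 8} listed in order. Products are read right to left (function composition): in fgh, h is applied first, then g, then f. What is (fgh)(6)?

4

Apply the permutations in order: h(6) = 5, then g(5) = 8, then f(8) = 4. So (fgh)(6) = 4.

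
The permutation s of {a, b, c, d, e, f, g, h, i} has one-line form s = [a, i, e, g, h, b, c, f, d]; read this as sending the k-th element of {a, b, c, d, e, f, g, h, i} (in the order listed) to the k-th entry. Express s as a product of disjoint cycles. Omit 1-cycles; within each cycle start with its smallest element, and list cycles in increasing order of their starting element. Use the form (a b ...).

Start at b and follow images: b → i → d → g → c → e → h → f → b, giving the cycle (b i d g c e h f).
Continuing from each remaining unvisited element yields (b i d g c e h f).

(b i d g c e h f)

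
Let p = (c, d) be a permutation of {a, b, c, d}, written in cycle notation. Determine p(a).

a does not appear in any cycle of p, so it is a fixed point: p(a) = a.

a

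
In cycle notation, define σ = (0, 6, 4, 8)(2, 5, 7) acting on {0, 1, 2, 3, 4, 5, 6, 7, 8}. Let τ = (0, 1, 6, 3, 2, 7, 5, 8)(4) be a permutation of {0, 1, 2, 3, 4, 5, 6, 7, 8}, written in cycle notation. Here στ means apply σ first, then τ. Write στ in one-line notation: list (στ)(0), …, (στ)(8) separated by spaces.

For each element, apply σ then τ: 0 → 6 → 3; 1 → 1 → 6; 2 → 5 → 8; 3 → 3 → 2; 4 → 8 → 0; 5 → 7 → 5; 6 → 4 → 4; 7 → 2 → 7; 8 → 0 → 1.
So στ in one-line form is 3 6 8 2 0 5 4 7 1.

3 6 8 2 0 5 4 7 1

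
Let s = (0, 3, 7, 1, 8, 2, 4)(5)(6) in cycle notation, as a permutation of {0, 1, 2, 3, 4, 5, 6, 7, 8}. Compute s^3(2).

3

2 lies in the 7-cycle (0, 3, 7, 1, 8, 2, 4).
Advancing 3 steps from 2: 2 → 4 → 0 → 3.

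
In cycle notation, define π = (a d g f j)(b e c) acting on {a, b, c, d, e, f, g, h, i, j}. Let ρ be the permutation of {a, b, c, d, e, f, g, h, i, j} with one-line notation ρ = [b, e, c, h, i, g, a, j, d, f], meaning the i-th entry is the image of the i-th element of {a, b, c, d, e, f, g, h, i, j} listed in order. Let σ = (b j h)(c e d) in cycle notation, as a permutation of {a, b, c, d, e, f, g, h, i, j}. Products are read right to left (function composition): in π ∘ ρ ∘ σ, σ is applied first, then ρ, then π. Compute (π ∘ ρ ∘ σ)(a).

e

Apply the permutations in order: σ(a) = a, then ρ(a) = b, then π(b) = e. So (π ∘ ρ ∘ σ)(a) = e.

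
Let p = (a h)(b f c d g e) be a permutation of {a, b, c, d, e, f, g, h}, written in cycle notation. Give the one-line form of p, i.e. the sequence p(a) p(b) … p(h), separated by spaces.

h f d g b c e a

Each element maps to the next entry in its cycle (wrapping to the front): a↦h, b↦f, c↦d, d↦g, e↦b, f↦c, g↦e, h↦a.
Listing these in domain order gives h f d g b c e a.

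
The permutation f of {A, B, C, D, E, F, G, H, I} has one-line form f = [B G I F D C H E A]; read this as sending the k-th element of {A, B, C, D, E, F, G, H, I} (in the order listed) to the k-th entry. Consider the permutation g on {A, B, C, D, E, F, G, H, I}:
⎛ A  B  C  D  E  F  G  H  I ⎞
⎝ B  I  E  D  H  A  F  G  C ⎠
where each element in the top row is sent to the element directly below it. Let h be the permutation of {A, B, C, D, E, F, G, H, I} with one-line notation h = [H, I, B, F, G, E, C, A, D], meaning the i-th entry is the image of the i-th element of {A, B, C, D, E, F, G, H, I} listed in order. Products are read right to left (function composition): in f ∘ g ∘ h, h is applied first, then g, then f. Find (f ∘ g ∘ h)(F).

E

Chase F: h(F) = E; g(E) = H; f(H) = E. Hence (f ∘ g ∘ h)(F) = E.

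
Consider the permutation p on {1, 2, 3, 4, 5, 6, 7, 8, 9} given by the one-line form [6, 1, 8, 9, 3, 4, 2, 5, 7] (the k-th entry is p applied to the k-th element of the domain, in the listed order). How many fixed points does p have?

No element satisfies p(x) = x, so there are 0 fixed points.

0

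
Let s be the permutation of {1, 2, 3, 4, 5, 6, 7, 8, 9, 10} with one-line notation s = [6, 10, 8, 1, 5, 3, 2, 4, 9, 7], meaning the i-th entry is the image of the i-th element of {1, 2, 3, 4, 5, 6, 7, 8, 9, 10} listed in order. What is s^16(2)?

10

Tracing 2 → 10 → … returns to 2 after 3 steps, so 2 lies in a 3-cycle (2 10 7).
Since the cycle has length 3, s^16 acts on it the same as s^1 (16 mod 3 = 1).
Stepping 1 place around the cycle: 2 → 10.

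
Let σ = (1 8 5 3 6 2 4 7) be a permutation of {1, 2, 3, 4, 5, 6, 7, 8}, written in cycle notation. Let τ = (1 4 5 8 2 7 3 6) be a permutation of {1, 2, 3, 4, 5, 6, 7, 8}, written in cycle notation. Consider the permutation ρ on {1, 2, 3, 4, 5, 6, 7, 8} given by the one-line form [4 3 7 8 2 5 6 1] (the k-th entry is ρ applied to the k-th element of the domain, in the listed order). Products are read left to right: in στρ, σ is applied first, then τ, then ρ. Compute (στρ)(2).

2

(στρ)(2) = ρ(τ(σ(2))). σ(2) = 4, then τ(4) = 5, then ρ(5) = 2, so the result is 2.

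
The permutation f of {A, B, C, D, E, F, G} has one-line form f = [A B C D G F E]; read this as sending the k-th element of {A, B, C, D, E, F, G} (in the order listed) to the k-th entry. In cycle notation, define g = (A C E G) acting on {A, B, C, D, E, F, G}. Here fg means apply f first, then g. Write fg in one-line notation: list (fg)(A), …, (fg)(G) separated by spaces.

C B E D A F G

For each element, apply f then g: A → A → C; B → B → B; C → C → E; D → D → D; E → G → A; F → F → F; G → E → G.
So fg in one-line form is C B E D A F G.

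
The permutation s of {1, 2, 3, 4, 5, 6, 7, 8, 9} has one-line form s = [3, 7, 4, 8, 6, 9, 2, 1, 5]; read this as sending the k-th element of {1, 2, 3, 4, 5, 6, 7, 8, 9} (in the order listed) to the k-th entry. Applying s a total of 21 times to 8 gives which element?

Tracing 8 → 1 → … returns to 8 after 4 steps, so 8 lies in a 4-cycle (1, 3, 4, 8).
Since the cycle has length 4, s^21 acts on it the same as s^1 (21 mod 4 = 1).
Advancing 1 step from 8: 8 → 1.

1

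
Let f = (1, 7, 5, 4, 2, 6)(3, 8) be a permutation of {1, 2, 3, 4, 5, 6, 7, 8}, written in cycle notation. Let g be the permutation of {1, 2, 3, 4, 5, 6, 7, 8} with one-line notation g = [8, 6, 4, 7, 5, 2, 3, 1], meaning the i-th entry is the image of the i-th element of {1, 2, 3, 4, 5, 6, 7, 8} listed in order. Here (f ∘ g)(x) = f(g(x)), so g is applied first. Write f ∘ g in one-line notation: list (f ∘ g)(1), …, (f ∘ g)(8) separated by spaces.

3 1 2 5 4 6 8 7

(f ∘ g)(x) = f(g(x)). Computing each image: f(g(1)) = f(8) = 3, f(g(2)) = f(6) = 1, f(g(3)) = f(4) = 2, f(g(4)) = f(7) = 5, f(g(5)) = f(5) = 4, f(g(6)) = f(2) = 6, f(g(7)) = f(3) = 8, f(g(8)) = f(1) = 7.
Hence f ∘ g = [3 1 2 5 4 6 8 7].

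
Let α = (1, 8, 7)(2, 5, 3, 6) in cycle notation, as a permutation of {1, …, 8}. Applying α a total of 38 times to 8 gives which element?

8 lies in the 3-cycle (1, 8, 7).
Since the cycle has length 3, α^38 acts on it the same as α^2 (38 mod 3 = 2).
Stepping 2 places around the cycle: 8 → 7 → 1.

1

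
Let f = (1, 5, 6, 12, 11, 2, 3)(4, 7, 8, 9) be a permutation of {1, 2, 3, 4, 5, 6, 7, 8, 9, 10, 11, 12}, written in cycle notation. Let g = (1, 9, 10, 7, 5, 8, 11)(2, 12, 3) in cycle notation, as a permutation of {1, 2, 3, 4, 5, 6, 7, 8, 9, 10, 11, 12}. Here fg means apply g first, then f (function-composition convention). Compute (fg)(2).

11

First apply g: g(2) = 12, then f(12) = 11. Thus (fg)(2) = 11.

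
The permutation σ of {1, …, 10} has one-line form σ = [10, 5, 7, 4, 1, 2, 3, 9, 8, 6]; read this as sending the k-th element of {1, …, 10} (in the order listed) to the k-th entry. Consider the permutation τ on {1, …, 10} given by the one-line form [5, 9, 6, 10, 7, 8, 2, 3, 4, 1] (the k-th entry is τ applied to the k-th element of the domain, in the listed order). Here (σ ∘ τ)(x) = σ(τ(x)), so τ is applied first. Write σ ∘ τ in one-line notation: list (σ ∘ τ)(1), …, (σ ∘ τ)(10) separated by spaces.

(σ ∘ τ)(x) = σ(τ(x)). Computing each image: σ(τ(1)) = σ(5) = 1, σ(τ(2)) = σ(9) = 8, σ(τ(3)) = σ(6) = 2, σ(τ(4)) = σ(10) = 6, σ(τ(5)) = σ(7) = 3, σ(τ(6)) = σ(8) = 9, σ(τ(7)) = σ(2) = 5, σ(τ(8)) = σ(3) = 7, σ(τ(9)) = σ(4) = 4, σ(τ(10)) = σ(1) = 10.
Hence σ ∘ τ = [1 8 2 6 3 9 5 7 4 10].

1 8 2 6 3 9 5 7 4 10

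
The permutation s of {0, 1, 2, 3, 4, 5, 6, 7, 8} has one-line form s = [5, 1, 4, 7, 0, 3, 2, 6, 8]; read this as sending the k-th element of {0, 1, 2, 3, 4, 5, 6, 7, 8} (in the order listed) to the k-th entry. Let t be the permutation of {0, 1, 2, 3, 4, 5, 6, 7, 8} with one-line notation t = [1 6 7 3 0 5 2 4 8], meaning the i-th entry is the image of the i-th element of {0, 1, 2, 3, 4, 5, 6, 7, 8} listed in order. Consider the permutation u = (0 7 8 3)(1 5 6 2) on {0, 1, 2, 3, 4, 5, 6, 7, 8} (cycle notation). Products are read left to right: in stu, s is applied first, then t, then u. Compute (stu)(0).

6

(stu)(0) = u(t(s(0))). s(0) = 5, then t(5) = 5, then u(5) = 6, so the result is 6.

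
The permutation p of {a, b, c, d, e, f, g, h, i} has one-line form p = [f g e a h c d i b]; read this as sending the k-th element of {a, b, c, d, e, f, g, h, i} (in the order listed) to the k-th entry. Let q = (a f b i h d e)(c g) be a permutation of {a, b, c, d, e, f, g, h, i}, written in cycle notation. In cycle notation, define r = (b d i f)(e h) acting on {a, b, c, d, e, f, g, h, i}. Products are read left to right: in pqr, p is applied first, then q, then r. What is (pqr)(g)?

h

(pqr)(g) = r(q(p(g))). p(g) = d, then q(d) = e, then r(e) = h, so the result is h.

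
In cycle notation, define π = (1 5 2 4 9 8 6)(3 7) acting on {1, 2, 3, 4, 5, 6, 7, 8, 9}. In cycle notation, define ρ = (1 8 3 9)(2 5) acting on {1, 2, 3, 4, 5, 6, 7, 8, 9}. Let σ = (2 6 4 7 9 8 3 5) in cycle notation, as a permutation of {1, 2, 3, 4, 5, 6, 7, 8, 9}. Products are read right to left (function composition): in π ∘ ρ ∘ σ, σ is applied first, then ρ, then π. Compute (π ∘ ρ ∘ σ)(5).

2

Apply the permutations in order: σ(5) = 2, then ρ(2) = 5, then π(5) = 2. So (π ∘ ρ ∘ σ)(5) = 2.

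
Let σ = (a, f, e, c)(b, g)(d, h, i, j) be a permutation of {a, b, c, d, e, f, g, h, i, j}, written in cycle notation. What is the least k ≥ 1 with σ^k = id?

The cycle type of σ is (4, 4, 2).
The order is lcm(4, 4, 2) = 4.

4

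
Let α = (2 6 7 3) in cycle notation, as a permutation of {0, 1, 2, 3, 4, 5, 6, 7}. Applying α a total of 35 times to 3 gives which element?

7

3 lies in the 4-cycle (2 6 7 3).
On a 4-cycle, α^4 is the identity, so α^35 = α^3 there (35 ≡ 3 mod 4).
Stepping 3 places around the cycle: 3 → 2 → 6 → 7.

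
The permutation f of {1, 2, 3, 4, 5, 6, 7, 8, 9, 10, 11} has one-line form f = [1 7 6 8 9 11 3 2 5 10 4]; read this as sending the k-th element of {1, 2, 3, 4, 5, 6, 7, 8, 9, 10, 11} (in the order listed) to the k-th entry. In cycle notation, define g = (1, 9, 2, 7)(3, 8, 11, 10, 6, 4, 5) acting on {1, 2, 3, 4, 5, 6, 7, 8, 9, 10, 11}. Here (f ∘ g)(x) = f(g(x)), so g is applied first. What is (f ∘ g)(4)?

9

First apply g: g(4) = 5, then f(5) = 9. Thus (f ∘ g)(4) = 9.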